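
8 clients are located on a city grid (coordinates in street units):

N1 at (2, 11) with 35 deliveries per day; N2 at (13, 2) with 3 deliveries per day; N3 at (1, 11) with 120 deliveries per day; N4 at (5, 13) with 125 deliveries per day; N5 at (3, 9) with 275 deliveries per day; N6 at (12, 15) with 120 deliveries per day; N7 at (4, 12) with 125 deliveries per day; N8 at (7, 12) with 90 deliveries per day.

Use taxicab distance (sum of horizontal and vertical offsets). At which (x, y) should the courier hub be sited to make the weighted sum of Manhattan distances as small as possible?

Manhattan distance separates: Σwᵢ(|x−xᵢ|+|y−yᵢ|) = Σwᵢ|x−xᵢ| + Σwᵢ|y−yᵢ|, so x and y are optimised independently as 1-D weighted medians.
Total weight W = 893; half = 446.5.
x-coordinate, sorted with cumulative weight:
  x=1 (N3, w=120) cum 120
  x=2 (N1, w=35) cum 155
  x=3 (N5, w=275) cum 430
  x=4 (N7, w=125) cum 555  ← median
  x=5 (N4, w=125) cum 680
  x=7 (N8, w=90) cum 770
  x=12 (N6, w=120) cum 890
  x=13 (N2, w=3) cum 893
⇒ x* = 4
y-coordinate, sorted with cumulative weight:
  y=2 (N2, w=3) cum 3
  y=9 (N5, w=275) cum 278
  y=11 (N1, w=35) cum 313
  y=11 (N3, w=120) cum 433
  y=12 (N7, w=125) cum 558  ← median
  y=12 (N8, w=90) cum 648
  y=13 (N4, w=125) cum 773
  y=15 (N6, w=120) cum 893
⇒ y* = 12

(4, 12)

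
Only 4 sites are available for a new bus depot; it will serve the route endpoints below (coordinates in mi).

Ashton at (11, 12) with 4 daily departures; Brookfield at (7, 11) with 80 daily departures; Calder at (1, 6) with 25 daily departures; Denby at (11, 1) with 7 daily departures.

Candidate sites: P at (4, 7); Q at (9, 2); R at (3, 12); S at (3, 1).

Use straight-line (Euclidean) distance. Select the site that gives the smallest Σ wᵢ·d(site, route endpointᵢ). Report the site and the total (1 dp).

Total weighted distance at each candidate:
  P (4, 7): total = 578.0
  Q (9, 2): total = 1017.6
  R (3, 12): total = 615.2
  S (3, 1): total = 1106.7
Minimum is at P with total 578.0 mi.

P, total 578.0 mi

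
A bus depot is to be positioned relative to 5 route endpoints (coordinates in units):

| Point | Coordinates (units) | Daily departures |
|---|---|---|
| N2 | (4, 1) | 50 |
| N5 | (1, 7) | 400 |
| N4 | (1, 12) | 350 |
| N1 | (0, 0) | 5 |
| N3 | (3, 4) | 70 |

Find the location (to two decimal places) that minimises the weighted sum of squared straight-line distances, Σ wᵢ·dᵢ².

(1.33, 8.38)

The minimiser of Σwᵢ‖p−pᵢ‖² is the weighted centroid p* = (Σwᵢpᵢ)/(Σwᵢ).
Σwᵢ = 875.
Σwᵢxᵢ = 50·4 + 400·1 + 350·1 + 5·0 + 70·3 = 1160.
Σwᵢyᵢ = 50·1 + 400·7 + 350·12 + 5·0 + 70·4 = 7330.
x* = 1160/875 = 1.33, y* = 7330/875 = 8.38.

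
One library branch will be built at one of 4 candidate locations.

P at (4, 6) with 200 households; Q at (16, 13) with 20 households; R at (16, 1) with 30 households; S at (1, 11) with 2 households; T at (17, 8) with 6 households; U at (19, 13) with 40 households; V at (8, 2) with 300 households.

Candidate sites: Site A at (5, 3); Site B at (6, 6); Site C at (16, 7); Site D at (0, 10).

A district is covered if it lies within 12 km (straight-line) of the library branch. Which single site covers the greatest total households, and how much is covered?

Site B, covering 538

Coverage radius r = 12 km; a point is covered iff (Δx)²+(Δy)² ≤ 12² = 144.
  Site A (5, 3): covers {P, R, S, V} → 532
  Site B (6, 6): covers {P, R, S, T, V} → 538
  Site C (16, 7): covers {Q, R, T, U, V} → 396
  Site D (0, 10): covers {P, S, V} → 502
Maximum coverage at Site B: 538 households.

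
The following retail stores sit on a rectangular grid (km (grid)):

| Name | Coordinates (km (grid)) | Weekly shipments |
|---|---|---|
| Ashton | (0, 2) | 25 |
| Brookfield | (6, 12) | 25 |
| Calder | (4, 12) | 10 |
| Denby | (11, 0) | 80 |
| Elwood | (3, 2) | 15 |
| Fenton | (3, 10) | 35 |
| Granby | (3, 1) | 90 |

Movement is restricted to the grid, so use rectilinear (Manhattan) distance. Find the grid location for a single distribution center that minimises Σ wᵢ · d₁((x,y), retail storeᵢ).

(3, 1)

Manhattan distance separates: Σwᵢ(|x−xᵢ|+|y−yᵢ|) = Σwᵢ|x−xᵢ| + Σwᵢ|y−yᵢ|, so x and y are optimised independently as 1-D weighted medians.
Total weight W = 280; half = 140.
x-coordinate, sorted with cumulative weight:
  x=0 (Ashton, w=25) cum 25
  x=3 (Elwood, w=15) cum 40
  x=3 (Fenton, w=35) cum 75
  x=3 (Granby, w=90) cum 165  ← median
  x=4 (Calder, w=10) cum 175
  x=6 (Brookfield, w=25) cum 200
  x=11 (Denby, w=80) cum 280
⇒ x* = 3
y-coordinate, sorted with cumulative weight:
  y=0 (Denby, w=80) cum 80
  y=1 (Granby, w=90) cum 170  ← median
  y=2 (Ashton, w=25) cum 195
  y=2 (Elwood, w=15) cum 210
  y=10 (Fenton, w=35) cum 245
  y=12 (Brookfield, w=25) cum 270
  y=12 (Calder, w=10) cum 280
⇒ y* = 1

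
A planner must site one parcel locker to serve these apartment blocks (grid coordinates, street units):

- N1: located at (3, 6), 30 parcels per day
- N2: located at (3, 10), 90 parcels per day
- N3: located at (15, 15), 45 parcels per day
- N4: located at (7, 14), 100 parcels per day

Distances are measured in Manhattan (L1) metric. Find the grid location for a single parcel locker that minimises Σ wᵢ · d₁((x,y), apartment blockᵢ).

Manhattan distance separates: Σwᵢ(|x−xᵢ|+|y−yᵢ|) = Σwᵢ|x−xᵢ| + Σwᵢ|y−yᵢ|, so x and y are optimised independently as 1-D weighted medians.
Total weight W = 265; half = 132.5.
x-coordinate, sorted with cumulative weight:
  x=3 (N1, w=30) cum 30
  x=3 (N2, w=90) cum 120
  x=7 (N4, w=100) cum 220  ← median
  x=15 (N3, w=45) cum 265
⇒ x* = 7
y-coordinate, sorted with cumulative weight:
  y=6 (N1, w=30) cum 30
  y=10 (N2, w=90) cum 120
  y=14 (N4, w=100) cum 220  ← median
  y=15 (N3, w=45) cum 265
⇒ y* = 14

(7, 14)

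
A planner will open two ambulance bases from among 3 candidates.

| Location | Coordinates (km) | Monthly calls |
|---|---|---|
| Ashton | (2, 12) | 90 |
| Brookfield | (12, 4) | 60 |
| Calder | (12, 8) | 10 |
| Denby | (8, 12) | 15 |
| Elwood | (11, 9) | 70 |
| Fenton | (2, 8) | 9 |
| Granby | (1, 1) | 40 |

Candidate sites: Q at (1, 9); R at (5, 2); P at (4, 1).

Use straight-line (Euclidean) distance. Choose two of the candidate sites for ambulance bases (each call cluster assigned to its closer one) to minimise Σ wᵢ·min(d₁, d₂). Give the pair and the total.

Evaluate every pair (each demand assigned to the nearer of the two):
  {Q, R}: total = 1750.9
  {Q, P}: total = 1850.5
  {R, P}: total = 2451.0
Best pair: {Q, R} with total 1750.9.

{Q, R}, total 1750.9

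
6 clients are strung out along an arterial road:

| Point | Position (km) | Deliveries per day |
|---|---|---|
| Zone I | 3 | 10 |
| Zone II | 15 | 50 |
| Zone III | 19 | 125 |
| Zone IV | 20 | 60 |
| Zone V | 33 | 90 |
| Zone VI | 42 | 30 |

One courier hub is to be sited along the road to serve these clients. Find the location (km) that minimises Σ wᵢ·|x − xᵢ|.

x = 19

For a sum of weighted absolute distances on a line, the optimum is the weighted median (not the mean). Total weight W = 365; half-weight = 182.5.
Sort by position and accumulate weight:
  km 3 (Zone I, w=10) → cum 10
  km 15 (Zone II, w=50) → cum 60
  km 19 (Zone III, w=125) → cum 185  ≥ 182.5 → median here
  km 20 (Zone IV, w=60) → cum 245
  km 33 (Zone V, w=90) → cum 335
  km 42 (Zone VI, w=30) → cum 365
Optimal location: km 19.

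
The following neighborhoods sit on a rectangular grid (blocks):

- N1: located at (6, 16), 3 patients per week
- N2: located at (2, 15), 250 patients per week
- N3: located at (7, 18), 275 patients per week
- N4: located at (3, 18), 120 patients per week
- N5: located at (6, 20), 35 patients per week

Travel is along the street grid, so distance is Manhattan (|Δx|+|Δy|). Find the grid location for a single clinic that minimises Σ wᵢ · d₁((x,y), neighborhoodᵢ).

(3, 18)

Manhattan distance separates: Σwᵢ(|x−xᵢ|+|y−yᵢ|) = Σwᵢ|x−xᵢ| + Σwᵢ|y−yᵢ|, so x and y are optimised independently as 1-D weighted medians.
Total weight W = 683; half = 341.5.
x-coordinate, sorted with cumulative weight:
  x=2 (N2, w=250) cum 250
  x=3 (N4, w=120) cum 370  ← median
  x=6 (N1, w=3) cum 373
  x=6 (N5, w=35) cum 408
  x=7 (N3, w=275) cum 683
⇒ x* = 3
y-coordinate, sorted with cumulative weight:
  y=15 (N2, w=250) cum 250
  y=16 (N1, w=3) cum 253
  y=18 (N3, w=275) cum 528  ← median
  y=18 (N4, w=120) cum 648
  y=20 (N5, w=35) cum 683
⇒ y* = 18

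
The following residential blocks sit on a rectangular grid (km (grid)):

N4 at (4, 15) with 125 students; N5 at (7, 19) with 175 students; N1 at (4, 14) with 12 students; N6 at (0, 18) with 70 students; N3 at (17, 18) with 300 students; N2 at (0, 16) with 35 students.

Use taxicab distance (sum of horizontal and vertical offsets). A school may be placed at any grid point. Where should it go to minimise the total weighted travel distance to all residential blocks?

Manhattan distance separates: Σwᵢ(|x−xᵢ|+|y−yᵢ|) = Σwᵢ|x−xᵢ| + Σwᵢ|y−yᵢ|, so x and y are optimised independently as 1-D weighted medians.
Total weight W = 717; half = 358.5.
x-coordinate, sorted with cumulative weight:
  x=0 (N6, w=70) cum 70
  x=0 (N2, w=35) cum 105
  x=4 (N4, w=125) cum 230
  x=4 (N1, w=12) cum 242
  x=7 (N5, w=175) cum 417  ← median
  x=17 (N3, w=300) cum 717
⇒ x* = 7
y-coordinate, sorted with cumulative weight:
  y=14 (N1, w=12) cum 12
  y=15 (N4, w=125) cum 137
  y=16 (N2, w=35) cum 172
  y=18 (N6, w=70) cum 242
  y=18 (N3, w=300) cum 542  ← median
  y=19 (N5, w=175) cum 717
⇒ y* = 18

(7, 18)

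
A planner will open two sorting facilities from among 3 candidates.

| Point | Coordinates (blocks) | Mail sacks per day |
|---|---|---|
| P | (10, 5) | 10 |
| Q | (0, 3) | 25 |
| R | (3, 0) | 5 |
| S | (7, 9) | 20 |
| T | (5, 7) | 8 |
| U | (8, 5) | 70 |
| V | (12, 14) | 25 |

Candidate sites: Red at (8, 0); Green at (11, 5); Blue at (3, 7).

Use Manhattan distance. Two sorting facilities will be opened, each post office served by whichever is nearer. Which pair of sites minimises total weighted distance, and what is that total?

{Green, Blue}, total 816

Evaluate every pair (each demand assigned to the nearer of the two):
  {Green, Blue}: total = 816
  {Red, Green}: total = 994
  {Red, Blue}: total = 1156
Best pair: {Green, Blue} with total 816.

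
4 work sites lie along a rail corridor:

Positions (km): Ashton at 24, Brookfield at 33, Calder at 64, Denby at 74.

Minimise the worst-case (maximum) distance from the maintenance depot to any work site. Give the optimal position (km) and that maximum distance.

The 1-center on a line is the midpoint of the two extreme points: leftmost at 24, rightmost at 74.
Optimal location = (24 + 74)/2 = 49; maximum distance = (74 − 24)/2 = 25.

location 49, max distance 25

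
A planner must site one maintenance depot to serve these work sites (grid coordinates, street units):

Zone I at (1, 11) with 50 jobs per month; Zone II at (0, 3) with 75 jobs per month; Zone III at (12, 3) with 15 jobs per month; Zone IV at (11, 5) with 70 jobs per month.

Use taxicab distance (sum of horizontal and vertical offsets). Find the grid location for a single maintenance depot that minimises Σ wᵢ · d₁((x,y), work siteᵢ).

(1, 5)

Manhattan distance separates: Σwᵢ(|x−xᵢ|+|y−yᵢ|) = Σwᵢ|x−xᵢ| + Σwᵢ|y−yᵢ|, so x and y are optimised independently as 1-D weighted medians.
Total weight W = 210; half = 105.
x-coordinate, sorted with cumulative weight:
  x=0 (Zone II, w=75) cum 75
  x=1 (Zone I, w=50) cum 125  ← median
  x=11 (Zone IV, w=70) cum 195
  x=12 (Zone III, w=15) cum 210
⇒ x* = 1
y-coordinate, sorted with cumulative weight:
  y=3 (Zone II, w=75) cum 75
  y=3 (Zone III, w=15) cum 90
  y=5 (Zone IV, w=70) cum 160  ← median
  y=11 (Zone I, w=50) cum 210
⇒ y* = 5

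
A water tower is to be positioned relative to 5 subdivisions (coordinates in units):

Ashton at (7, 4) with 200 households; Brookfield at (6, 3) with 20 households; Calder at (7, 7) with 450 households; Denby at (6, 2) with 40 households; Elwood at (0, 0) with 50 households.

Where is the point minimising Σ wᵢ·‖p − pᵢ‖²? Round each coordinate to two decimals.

The minimiser of Σwᵢ‖p−pᵢ‖² is the weighted centroid p* = (Σwᵢpᵢ)/(Σwᵢ).
Σwᵢ = 760.
Σwᵢxᵢ = 200·7 + 20·6 + 450·7 + 40·6 + 50·0 = 4910.
Σwᵢyᵢ = 200·4 + 20·3 + 450·7 + 40·2 + 50·0 = 4090.
x* = 4910/760 = 6.46, y* = 4090/760 = 5.38.

(6.46, 5.38)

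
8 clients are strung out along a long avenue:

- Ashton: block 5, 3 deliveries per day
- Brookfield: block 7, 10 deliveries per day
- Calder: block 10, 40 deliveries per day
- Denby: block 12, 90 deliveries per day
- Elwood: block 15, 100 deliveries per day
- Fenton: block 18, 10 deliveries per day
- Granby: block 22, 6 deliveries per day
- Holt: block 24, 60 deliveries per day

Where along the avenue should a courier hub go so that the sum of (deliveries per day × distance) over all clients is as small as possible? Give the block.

For a sum of weighted absolute distances on a line, the optimum is the weighted median (not the mean). Total weight W = 319; half-weight = 159.5.
Sort by position and accumulate weight:
  block 5 (Ashton, w=3) → cum 3
  block 7 (Brookfield, w=10) → cum 13
  block 10 (Calder, w=40) → cum 53
  block 12 (Denby, w=90) → cum 143
  block 15 (Elwood, w=100) → cum 243  ≥ 159.5 → median here
  block 18 (Fenton, w=10) → cum 253
  block 22 (Granby, w=6) → cum 259
  block 24 (Holt, w=60) → cum 319
Optimal location: block 15.

x = 15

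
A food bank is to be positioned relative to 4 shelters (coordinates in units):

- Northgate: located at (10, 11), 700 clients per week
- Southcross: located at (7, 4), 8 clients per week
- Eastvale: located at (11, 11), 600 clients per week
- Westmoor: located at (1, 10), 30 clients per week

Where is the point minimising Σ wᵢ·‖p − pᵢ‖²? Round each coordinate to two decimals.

(10.23, 10.94)

The minimiser of Σwᵢ‖p−pᵢ‖² is the weighted centroid p* = (Σwᵢpᵢ)/(Σwᵢ).
Σwᵢ = 1338.
Σwᵢxᵢ = 700·10 + 8·7 + 600·11 + 30·1 = 13686.
Σwᵢyᵢ = 700·11 + 8·4 + 600·11 + 30·10 = 14632.
x* = 13686/1338 = 10.23, y* = 14632/1338 = 10.94.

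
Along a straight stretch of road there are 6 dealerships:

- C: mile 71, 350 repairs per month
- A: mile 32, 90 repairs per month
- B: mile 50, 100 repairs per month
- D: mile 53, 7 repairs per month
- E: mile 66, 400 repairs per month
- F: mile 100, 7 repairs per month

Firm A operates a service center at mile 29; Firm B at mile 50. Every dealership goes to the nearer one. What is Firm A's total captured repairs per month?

The indifferent point is the midpoint (29+50)/2 = 39.5; dealerships left of it (closer to Firm A at 29) go to Firm A, those right go to Firm B.
  A at 32 (w=90) → Firm A
  B at 50 (w=100) → Firm B
  D at 53 (w=7) → Firm B
  E at 66 (w=400) → Firm B
  C at 71 (w=350) → Firm B
  F at 100 (w=7) → Firm B
Firm A captures 90; Firm B captures 864.

90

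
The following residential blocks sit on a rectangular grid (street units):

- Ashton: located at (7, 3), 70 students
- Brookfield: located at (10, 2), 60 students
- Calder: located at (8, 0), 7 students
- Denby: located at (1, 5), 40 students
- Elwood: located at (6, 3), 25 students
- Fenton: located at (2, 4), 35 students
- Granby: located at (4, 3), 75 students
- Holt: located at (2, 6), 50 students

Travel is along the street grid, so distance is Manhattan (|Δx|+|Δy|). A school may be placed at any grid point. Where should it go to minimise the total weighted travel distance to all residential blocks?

Manhattan distance separates: Σwᵢ(|x−xᵢ|+|y−yᵢ|) = Σwᵢ|x−xᵢ| + Σwᵢ|y−yᵢ|, so x and y are optimised independently as 1-D weighted medians.
Total weight W = 362; half = 181.
x-coordinate, sorted with cumulative weight:
  x=1 (Denby, w=40) cum 40
  x=2 (Fenton, w=35) cum 75
  x=2 (Holt, w=50) cum 125
  x=4 (Granby, w=75) cum 200  ← median
  x=6 (Elwood, w=25) cum 225
  x=7 (Ashton, w=70) cum 295
  x=8 (Calder, w=7) cum 302
  x=10 (Brookfield, w=60) cum 362
⇒ x* = 4
y-coordinate, sorted with cumulative weight:
  y=0 (Calder, w=7) cum 7
  y=2 (Brookfield, w=60) cum 67
  y=3 (Ashton, w=70) cum 137
  y=3 (Elwood, w=25) cum 162
  y=3 (Granby, w=75) cum 237  ← median
  y=4 (Fenton, w=35) cum 272
  y=5 (Denby, w=40) cum 312
  y=6 (Holt, w=50) cum 362
⇒ y* = 3

(4, 3)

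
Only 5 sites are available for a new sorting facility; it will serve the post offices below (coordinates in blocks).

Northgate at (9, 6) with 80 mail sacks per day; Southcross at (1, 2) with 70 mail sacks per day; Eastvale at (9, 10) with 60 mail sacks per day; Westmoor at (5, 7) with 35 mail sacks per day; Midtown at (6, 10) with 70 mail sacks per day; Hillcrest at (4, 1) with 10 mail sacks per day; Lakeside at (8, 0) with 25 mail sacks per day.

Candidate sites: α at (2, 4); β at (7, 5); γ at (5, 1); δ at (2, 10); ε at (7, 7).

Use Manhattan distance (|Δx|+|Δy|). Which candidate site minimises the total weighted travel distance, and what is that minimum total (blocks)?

ε, total 1950 blocks

Total weighted distance at each candidate:
  α (2, 4): total = 2920
  β (7, 5): total = 2070
  γ (5, 1): total = 2870
  δ (2, 10): total = 2930
  ε (7, 7): total = 1950
Minimum is at ε with total 1950 blocks.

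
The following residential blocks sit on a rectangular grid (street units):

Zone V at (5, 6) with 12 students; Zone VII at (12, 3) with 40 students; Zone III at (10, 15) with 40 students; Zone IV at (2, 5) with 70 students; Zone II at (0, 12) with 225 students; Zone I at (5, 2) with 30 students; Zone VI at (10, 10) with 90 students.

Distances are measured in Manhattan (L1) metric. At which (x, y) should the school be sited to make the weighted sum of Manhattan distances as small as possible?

Manhattan distance separates: Σwᵢ(|x−xᵢ|+|y−yᵢ|) = Σwᵢ|x−xᵢ| + Σwᵢ|y−yᵢ|, so x and y are optimised independently as 1-D weighted medians.
Total weight W = 507; half = 253.5.
x-coordinate, sorted with cumulative weight:
  x=0 (Zone II, w=225) cum 225
  x=2 (Zone IV, w=70) cum 295  ← median
  x=5 (Zone V, w=12) cum 307
  x=5 (Zone I, w=30) cum 337
  x=10 (Zone III, w=40) cum 377
  x=10 (Zone VI, w=90) cum 467
  x=12 (Zone VII, w=40) cum 507
⇒ x* = 2
y-coordinate, sorted with cumulative weight:
  y=2 (Zone I, w=30) cum 30
  y=3 (Zone VII, w=40) cum 70
  y=5 (Zone IV, w=70) cum 140
  y=6 (Zone V, w=12) cum 152
  y=10 (Zone VI, w=90) cum 242
  y=12 (Zone II, w=225) cum 467  ← median
  y=15 (Zone III, w=40) cum 507
⇒ y* = 12

(2, 12)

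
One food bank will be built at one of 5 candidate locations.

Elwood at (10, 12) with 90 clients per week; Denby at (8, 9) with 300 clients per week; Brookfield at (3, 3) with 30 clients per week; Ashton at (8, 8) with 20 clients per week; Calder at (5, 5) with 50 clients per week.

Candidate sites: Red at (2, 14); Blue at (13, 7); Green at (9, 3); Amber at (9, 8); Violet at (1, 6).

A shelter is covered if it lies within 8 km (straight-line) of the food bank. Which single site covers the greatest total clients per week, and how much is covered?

Coverage radius r = 8 km; a point is covered iff (Δx)²+(Δy)² ≤ 8² = 64.
  Red (2, 14): covers {Denby} → 300
  Blue (13, 7): covers {Elwood, Denby, Ashton} → 410
  Green (9, 3): covers {Denby, Brookfield, Ashton, Calder} → 400
  Amber (9, 8): covers {Elwood, Denby, Brookfield, Ashton, Calder} → 490
  Violet (1, 6): covers {Denby, Brookfield, Ashton, Calder} → 400
Maximum coverage at Amber: 490 clients per week.

Amber, covering 490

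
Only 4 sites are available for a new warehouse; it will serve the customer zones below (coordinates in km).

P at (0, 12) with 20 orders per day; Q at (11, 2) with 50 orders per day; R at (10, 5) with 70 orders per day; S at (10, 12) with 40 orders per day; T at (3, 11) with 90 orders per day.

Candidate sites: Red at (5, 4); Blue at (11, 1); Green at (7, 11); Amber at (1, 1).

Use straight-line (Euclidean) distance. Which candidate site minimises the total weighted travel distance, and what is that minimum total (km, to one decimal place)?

Total weighted distance at each candidate:
  Red (5, 4): total = 1894.4
  Blue (11, 1): total = 2244.1
  Green (7, 11): total = 1589.9
  Amber (1, 1): total = 2899.2
Minimum is at Green with total 1589.9 km.

Green, total 1589.9 km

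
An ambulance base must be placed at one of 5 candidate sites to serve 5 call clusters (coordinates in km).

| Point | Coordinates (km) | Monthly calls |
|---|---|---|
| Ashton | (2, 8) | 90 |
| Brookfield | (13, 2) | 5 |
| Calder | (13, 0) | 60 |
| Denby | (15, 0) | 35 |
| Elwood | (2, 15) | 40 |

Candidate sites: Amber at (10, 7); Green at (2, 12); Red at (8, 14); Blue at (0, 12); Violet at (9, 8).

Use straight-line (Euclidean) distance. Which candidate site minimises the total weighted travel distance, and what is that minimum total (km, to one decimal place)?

Total weighted distance at each candidate:
  Amber (10, 7): total = 1965.3
  Green (2, 12): total = 2150.3
  Red (8, 14): total = 2511.8
  Blue (0, 12): total = 2362.6
  Violet (9, 8): total = 1948.7
Minimum is at Violet with total 1948.7 km.

Violet, total 1948.7 km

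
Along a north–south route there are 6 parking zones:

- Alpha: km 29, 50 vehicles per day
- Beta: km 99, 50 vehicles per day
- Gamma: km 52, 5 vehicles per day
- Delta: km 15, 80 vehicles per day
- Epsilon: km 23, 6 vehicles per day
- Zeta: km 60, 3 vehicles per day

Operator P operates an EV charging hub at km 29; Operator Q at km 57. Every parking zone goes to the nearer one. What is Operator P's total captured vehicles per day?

136

The indifferent point is the midpoint (29+57)/2 = 43; parking zones left of it (closer to Operator P at 29) go to Operator P, those right go to Operator Q.
  Delta at 15 (w=80) → Operator P
  Epsilon at 23 (w=6) → Operator P
  Alpha at 29 (w=50) → Operator P
  Gamma at 52 (w=5) → Operator Q
  Zeta at 60 (w=3) → Operator Q
  Beta at 99 (w=50) → Operator Q
Operator P captures 136; Operator Q captures 58.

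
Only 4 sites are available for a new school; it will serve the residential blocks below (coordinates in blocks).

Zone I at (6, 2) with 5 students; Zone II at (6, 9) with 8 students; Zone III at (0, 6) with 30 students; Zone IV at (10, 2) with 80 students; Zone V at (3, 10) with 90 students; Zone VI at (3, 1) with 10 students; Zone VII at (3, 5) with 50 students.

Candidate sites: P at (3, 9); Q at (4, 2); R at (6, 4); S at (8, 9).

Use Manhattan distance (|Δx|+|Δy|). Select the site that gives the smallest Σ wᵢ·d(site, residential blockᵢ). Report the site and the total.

Total weighted distance at each candidate:
  P (3, 9): total = 1744
  Q (4, 2): total = 1832
  R (6, 4): total = 1840
  S (8, 9): total = 2231
Minimum is at P with total 1744 blocks.

P, total 1744 blocks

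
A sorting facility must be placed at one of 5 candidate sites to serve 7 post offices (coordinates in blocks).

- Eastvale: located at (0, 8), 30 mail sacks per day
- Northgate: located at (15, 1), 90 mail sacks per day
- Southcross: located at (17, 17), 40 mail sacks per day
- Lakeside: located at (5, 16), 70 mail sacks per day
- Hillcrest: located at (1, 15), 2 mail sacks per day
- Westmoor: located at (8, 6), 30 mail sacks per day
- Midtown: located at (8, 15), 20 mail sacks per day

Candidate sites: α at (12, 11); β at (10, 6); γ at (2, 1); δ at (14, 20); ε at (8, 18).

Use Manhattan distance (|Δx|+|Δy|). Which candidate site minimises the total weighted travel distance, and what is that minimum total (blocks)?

β, total 3346 blocks

Total weighted distance at each candidate:
  α (12, 11): total = 3360
  β (10, 6): total = 3346
  γ (2, 1): total = 4700
  δ (14, 20): total = 4586
  ε (8, 18): total = 3890
Minimum is at β with total 3346 blocks.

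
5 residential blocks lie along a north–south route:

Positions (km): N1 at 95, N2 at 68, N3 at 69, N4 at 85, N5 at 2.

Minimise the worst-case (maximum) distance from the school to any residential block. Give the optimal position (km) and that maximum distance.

The 1-center on a line is the midpoint of the two extreme points: leftmost at 2, rightmost at 95.
Optimal location = (2 + 95)/2 = 48.5; maximum distance = (95 − 2)/2 = 46.5.

location 48.5, max distance 46.5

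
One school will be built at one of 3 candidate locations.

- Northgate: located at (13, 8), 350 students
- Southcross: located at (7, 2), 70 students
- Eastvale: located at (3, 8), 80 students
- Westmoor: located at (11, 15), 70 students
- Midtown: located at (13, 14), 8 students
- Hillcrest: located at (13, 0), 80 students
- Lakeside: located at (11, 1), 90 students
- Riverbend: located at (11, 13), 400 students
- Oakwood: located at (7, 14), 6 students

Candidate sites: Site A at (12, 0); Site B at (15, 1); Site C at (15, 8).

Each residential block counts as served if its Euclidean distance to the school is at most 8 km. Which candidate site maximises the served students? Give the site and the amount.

Site C, covering 758

Coverage radius r = 8 km; a point is covered iff (Δx)²+(Δy)² ≤ 8² = 64.
  Site A (12, 0): covers {Southcross, Hillcrest, Lakeside} → 240
  Site B (15, 1): covers {Northgate, Hillcrest, Lakeside} → 520
  Site C (15, 8): covers {Northgate, Midtown, Riverbend} → 758
Maximum coverage at Site C: 758 students.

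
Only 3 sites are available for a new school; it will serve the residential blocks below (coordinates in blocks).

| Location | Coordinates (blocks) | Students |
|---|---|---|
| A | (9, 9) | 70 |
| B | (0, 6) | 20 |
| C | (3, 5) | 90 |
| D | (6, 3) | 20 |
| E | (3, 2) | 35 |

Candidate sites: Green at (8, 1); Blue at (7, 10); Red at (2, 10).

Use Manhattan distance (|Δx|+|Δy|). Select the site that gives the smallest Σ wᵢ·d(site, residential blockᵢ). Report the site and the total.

Red, total 1755 blocks

Total weighted distance at each candidate:
  Green (8, 1): total = 1990
  Blue (7, 10): total = 1820
  Red (2, 10): total = 1755
Minimum is at Red with total 1755 blocks.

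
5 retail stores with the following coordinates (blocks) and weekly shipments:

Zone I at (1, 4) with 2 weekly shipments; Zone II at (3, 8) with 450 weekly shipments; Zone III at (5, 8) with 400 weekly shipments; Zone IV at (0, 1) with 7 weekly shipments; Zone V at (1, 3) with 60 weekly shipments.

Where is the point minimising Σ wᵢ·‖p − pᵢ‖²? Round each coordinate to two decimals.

(3.71, 7.61)

The minimiser of Σwᵢ‖p−pᵢ‖² is the weighted centroid p* = (Σwᵢpᵢ)/(Σwᵢ).
Σwᵢ = 919.
Σwᵢxᵢ = 2·1 + 450·3 + 400·5 + 7·0 + 60·1 = 3412.
Σwᵢyᵢ = 2·4 + 450·8 + 400·8 + 7·1 + 60·3 = 6995.
x* = 3412/919 = 3.71, y* = 6995/919 = 7.61.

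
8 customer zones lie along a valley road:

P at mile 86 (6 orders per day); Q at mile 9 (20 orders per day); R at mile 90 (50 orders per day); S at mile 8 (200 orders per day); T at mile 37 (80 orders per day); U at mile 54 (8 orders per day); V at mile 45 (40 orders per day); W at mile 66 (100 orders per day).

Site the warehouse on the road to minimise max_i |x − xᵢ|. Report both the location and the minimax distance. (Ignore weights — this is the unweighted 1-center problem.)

location 49, max distance 41

The 1-center on a line is the midpoint of the two extreme points: leftmost at 8, rightmost at 90.
Optimal location = (8 + 90)/2 = 49; maximum distance = (90 − 8)/2 = 41.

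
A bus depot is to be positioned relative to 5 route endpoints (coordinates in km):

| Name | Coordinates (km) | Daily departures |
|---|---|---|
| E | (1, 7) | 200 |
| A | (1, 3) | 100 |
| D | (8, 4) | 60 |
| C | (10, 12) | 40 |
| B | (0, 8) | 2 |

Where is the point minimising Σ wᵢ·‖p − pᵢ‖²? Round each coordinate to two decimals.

The minimiser of Σwᵢ‖p−pᵢ‖² is the weighted centroid p* = (Σwᵢpᵢ)/(Σwᵢ).
Σwᵢ = 402.
Σwᵢxᵢ = 200·1 + 100·1 + 60·8 + 40·10 + 2·0 = 1180.
Σwᵢyᵢ = 200·7 + 100·3 + 60·4 + 40·12 + 2·8 = 2436.
x* = 1180/402 = 2.94, y* = 2436/402 = 6.06.

(2.94, 6.06)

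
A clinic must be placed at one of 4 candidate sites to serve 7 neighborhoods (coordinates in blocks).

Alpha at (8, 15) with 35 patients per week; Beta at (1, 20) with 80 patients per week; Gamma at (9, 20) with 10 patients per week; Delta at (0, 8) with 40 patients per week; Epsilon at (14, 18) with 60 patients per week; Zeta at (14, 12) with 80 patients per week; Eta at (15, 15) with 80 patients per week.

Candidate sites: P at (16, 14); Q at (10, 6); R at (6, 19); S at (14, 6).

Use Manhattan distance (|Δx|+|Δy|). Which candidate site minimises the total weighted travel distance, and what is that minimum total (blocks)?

P, total 3845 blocks

Total weighted distance at each candidate:
  P (16, 14): total = 3845
  Q (10, 6): total = 5735
  R (6, 19): total = 4190
  S (14, 6): total = 5515
Minimum is at P with total 3845 blocks.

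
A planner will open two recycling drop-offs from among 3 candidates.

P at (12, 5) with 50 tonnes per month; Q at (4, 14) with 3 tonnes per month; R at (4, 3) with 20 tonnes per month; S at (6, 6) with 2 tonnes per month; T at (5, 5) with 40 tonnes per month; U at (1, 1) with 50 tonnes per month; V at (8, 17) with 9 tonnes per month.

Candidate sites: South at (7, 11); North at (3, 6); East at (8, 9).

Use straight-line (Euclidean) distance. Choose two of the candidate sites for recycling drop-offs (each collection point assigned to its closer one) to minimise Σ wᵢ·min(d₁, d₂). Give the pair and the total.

{North, East}, total 802.0

Evaluate every pair (each demand assigned to the nearer of the two):
  {North, East}: total = 802.0
  {South, North}: total = 885.9
  {South, East}: total = 1233.3
Best pair: {North, East} with total 802.0.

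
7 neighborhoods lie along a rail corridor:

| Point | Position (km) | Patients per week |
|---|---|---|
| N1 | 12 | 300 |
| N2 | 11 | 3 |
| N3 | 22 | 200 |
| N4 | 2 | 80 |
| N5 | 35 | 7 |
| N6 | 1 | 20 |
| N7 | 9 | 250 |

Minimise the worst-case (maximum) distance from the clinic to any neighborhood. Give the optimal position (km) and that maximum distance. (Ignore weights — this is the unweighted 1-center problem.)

The 1-center on a line is the midpoint of the two extreme points: leftmost at 1, rightmost at 35.
Optimal location = (1 + 35)/2 = 18; maximum distance = (35 − 1)/2 = 17.

location 18, max distance 17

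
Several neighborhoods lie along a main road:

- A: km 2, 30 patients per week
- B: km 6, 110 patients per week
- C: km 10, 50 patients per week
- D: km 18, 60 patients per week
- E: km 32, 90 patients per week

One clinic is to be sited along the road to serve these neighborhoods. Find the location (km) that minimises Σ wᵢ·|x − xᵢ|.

x = 10

For a sum of weighted absolute distances on a line, the optimum is the weighted median (not the mean). Total weight W = 340; half-weight = 170.
Sort by position and accumulate weight:
  km 2 (A, w=30) → cum 30
  km 6 (B, w=110) → cum 140
  km 10 (C, w=50) → cum 190  ≥ 170 → median here
  km 18 (D, w=60) → cum 250
  km 32 (E, w=90) → cum 340
Optimal location: km 10.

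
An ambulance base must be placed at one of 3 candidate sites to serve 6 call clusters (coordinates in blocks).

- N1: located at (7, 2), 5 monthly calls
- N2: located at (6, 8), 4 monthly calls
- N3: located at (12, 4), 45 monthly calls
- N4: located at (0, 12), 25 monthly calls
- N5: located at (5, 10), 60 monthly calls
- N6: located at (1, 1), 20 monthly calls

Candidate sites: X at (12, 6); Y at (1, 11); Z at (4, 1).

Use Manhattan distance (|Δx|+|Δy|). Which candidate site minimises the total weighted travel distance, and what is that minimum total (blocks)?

Total weighted distance at each candidate:
  X (12, 6): total = 1597
  Y (1, 11): total = 1467
  Z (4, 1): total = 1586
Minimum is at Y with total 1467 blocks.

Y, total 1467 blocks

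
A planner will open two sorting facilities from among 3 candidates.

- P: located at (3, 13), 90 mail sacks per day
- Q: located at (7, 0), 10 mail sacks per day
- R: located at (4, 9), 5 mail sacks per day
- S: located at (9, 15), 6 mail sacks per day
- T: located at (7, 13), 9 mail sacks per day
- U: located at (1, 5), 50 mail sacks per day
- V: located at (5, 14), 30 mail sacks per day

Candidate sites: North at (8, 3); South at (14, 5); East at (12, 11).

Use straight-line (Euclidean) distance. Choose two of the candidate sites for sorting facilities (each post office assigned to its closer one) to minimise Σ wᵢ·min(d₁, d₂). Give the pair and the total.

Evaluate every pair (each demand assigned to the nearer of the two):
  {North, East}: total = 1568.4
  {South, East}: total = 1890.5
  {North, South}: total = 1937.5
Best pair: {North, East} with total 1568.4.

{North, East}, total 1568.4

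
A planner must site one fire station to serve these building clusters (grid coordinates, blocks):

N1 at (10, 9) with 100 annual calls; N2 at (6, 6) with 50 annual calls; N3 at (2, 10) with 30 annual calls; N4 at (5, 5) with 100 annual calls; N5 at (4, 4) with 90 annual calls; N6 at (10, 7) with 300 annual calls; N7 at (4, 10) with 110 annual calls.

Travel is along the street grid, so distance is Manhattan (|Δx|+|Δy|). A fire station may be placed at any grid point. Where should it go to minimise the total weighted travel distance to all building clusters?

(10, 7)

Manhattan distance separates: Σwᵢ(|x−xᵢ|+|y−yᵢ|) = Σwᵢ|x−xᵢ| + Σwᵢ|y−yᵢ|, so x and y are optimised independently as 1-D weighted medians.
Total weight W = 780; half = 390.
x-coordinate, sorted with cumulative weight:
  x=2 (N3, w=30) cum 30
  x=4 (N5, w=90) cum 120
  x=4 (N7, w=110) cum 230
  x=5 (N4, w=100) cum 330
  x=6 (N2, w=50) cum 380
  x=10 (N1, w=100) cum 480  ← median
  x=10 (N6, w=300) cum 780
⇒ x* = 10
y-coordinate, sorted with cumulative weight:
  y=4 (N5, w=90) cum 90
  y=5 (N4, w=100) cum 190
  y=6 (N2, w=50) cum 240
  y=7 (N6, w=300) cum 540  ← median
  y=9 (N1, w=100) cum 640
  y=10 (N3, w=30) cum 670
  y=10 (N7, w=110) cum 780
⇒ y* = 7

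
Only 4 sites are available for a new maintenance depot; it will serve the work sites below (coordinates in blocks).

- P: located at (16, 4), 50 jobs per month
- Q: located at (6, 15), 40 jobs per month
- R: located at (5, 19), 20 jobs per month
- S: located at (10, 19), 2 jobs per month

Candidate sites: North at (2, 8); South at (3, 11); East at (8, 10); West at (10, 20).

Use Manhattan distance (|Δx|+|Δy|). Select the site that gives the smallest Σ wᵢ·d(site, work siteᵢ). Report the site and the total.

East, total 1242 blocks

Total weighted distance at each candidate:
  North (2, 8): total = 1658
  South (3, 11): total = 1510
  East (8, 10): total = 1242
  West (10, 20): total = 1582
Minimum is at East with total 1242 blocks.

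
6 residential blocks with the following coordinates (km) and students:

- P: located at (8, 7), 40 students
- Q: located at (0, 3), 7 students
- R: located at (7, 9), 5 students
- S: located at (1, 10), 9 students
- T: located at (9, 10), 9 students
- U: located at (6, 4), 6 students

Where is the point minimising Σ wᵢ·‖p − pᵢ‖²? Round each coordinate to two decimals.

(6.33, 7.24)

The minimiser of Σwᵢ‖p−pᵢ‖² is the weighted centroid p* = (Σwᵢpᵢ)/(Σwᵢ).
Σwᵢ = 76.
Σwᵢxᵢ = 40·8 + 7·0 + 5·7 + 9·1 + 9·9 + 6·6 = 481.
Σwᵢyᵢ = 40·7 + 7·3 + 5·9 + 9·10 + 9·10 + 6·4 = 550.
x* = 481/76 = 6.33, y* = 550/76 = 7.24.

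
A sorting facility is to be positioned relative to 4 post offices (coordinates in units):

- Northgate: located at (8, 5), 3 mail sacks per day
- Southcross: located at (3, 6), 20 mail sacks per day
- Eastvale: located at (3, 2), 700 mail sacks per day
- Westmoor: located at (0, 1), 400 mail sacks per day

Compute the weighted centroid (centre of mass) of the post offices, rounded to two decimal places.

(1.94, 1.72)

The minimiser of Σwᵢ‖p−pᵢ‖² is the weighted centroid p* = (Σwᵢpᵢ)/(Σwᵢ).
Σwᵢ = 1123.
Σwᵢxᵢ = 3·8 + 20·3 + 700·3 + 400·0 = 2184.
Σwᵢyᵢ = 3·5 + 20·6 + 700·2 + 400·1 = 1935.
x* = 2184/1123 = 1.94, y* = 1935/1123 = 1.72.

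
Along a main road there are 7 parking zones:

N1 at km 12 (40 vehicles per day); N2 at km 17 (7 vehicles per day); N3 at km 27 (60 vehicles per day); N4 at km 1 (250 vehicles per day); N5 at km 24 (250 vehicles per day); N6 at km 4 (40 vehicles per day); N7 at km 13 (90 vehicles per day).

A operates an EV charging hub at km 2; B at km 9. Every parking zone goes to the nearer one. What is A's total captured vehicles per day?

The indifferent point is the midpoint (2+9)/2 = 5.5; parking zones left of it (closer to A at 2) go to A, those right go to B.
  N4 at 1 (w=250) → A
  N6 at 4 (w=40) → A
  N1 at 12 (w=40) → B
  N7 at 13 (w=90) → B
  N2 at 17 (w=7) → B
  N5 at 24 (w=250) → B
  N3 at 27 (w=60) → B
A captures 290; B captures 447.

290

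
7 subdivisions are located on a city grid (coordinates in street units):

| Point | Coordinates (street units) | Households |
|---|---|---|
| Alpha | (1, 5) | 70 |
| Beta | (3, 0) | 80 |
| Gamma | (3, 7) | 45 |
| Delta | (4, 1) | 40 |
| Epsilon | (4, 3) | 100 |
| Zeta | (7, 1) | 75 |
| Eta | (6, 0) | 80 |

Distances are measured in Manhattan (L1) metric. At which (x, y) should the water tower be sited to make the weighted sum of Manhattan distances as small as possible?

Manhattan distance separates: Σwᵢ(|x−xᵢ|+|y−yᵢ|) = Σwᵢ|x−xᵢ| + Σwᵢ|y−yᵢ|, so x and y are optimised independently as 1-D weighted medians.
Total weight W = 490; half = 245.
x-coordinate, sorted with cumulative weight:
  x=1 (Alpha, w=70) cum 70
  x=3 (Beta, w=80) cum 150
  x=3 (Gamma, w=45) cum 195
  x=4 (Delta, w=40) cum 235
  x=4 (Epsilon, w=100) cum 335  ← median
  x=6 (Eta, w=80) cum 415
  x=7 (Zeta, w=75) cum 490
⇒ x* = 4
y-coordinate, sorted with cumulative weight:
  y=0 (Beta, w=80) cum 80
  y=0 (Eta, w=80) cum 160
  y=1 (Delta, w=40) cum 200
  y=1 (Zeta, w=75) cum 275  ← median
  y=3 (Epsilon, w=100) cum 375
  y=5 (Alpha, w=70) cum 445
  y=7 (Gamma, w=45) cum 490
⇒ y* = 1

(4, 1)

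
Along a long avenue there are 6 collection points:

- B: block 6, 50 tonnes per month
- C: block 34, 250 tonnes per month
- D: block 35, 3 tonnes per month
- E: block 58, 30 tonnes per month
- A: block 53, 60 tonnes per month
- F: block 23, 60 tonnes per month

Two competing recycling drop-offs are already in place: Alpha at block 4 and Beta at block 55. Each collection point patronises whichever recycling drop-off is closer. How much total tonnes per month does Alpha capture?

The indifferent point is the midpoint (4+55)/2 = 29.5; collection points left of it (closer to Alpha at 4) go to Alpha, those right go to Beta.
  B at 6 (w=50) → Alpha
  F at 23 (w=60) → Alpha
  C at 34 (w=250) → Beta
  D at 35 (w=3) → Beta
  A at 53 (w=60) → Beta
  E at 58 (w=30) → Beta
Alpha captures 110; Beta captures 343.

110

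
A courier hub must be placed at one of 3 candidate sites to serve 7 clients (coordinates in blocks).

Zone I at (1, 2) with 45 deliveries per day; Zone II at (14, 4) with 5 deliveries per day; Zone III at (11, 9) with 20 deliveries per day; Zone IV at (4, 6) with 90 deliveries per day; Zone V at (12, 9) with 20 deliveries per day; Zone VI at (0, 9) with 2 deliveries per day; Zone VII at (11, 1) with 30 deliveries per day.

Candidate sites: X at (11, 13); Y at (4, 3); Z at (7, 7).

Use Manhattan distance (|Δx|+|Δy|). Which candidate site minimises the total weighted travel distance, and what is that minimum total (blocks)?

Y, total 1335 blocks

Total weighted distance at each candidate:
  X (11, 13): total = 2835
  Y (4, 3): total = 1335
  Z (7, 7): total = 1483
Minimum is at Y with total 1335 blocks.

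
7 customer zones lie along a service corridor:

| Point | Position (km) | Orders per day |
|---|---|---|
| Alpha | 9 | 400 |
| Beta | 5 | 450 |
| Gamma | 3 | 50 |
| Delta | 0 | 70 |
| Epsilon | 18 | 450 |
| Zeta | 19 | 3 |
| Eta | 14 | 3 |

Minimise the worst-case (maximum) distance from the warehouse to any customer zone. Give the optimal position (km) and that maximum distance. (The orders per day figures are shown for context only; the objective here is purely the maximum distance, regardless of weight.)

location 9.5, max distance 9.5

The 1-center on a line is the midpoint of the two extreme points: leftmost at 0, rightmost at 19.
Optimal location = (0 + 19)/2 = 9.5; maximum distance = (19 − 0)/2 = 9.5.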